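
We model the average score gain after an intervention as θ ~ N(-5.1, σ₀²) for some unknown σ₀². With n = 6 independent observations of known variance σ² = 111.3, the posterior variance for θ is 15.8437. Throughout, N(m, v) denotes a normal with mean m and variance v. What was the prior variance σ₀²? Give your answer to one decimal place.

σ₀² = 108.6

Posterior precision equals prior precision plus data precision: 1/σ_n² = 1/σ₀² + n/σ².
So 1/σ₀² = 1/15.8437 − 6/111.3 = 0.063117 − 0.053908 = 0.009209.
Hence σ₀² = 1/0.009209 ≈ 108.6.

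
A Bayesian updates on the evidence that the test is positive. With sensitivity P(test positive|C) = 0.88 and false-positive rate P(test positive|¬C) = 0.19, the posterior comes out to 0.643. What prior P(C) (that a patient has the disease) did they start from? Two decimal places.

P(C) = 0.28

In odds form, posterior odds = prior odds × likelihood ratio, so prior odds = posterior odds ÷ LR.
Posterior odds = 0.643/(1−0.643) = 1.8011. LR = 0.88/0.19 = 4.6316.
Prior odds = 1.8011/4.6316 = 0.3889, so P(C) = 0.3889/(1+0.3889) ≈ 0.28.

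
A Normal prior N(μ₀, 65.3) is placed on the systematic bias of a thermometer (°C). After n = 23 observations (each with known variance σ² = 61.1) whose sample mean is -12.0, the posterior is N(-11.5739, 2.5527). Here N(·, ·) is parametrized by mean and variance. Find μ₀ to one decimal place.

μ₀ = -1.1

The posterior mean is a precision-weighted average: μ_n = (τ₀μ₀ + τ_data·x̄)/(τ₀+τ_data), with τ₀=1/σ₀² and τ_data=n/σ².
Here τ₀ = 1/65.3 = 0.015314 and τ_data = 23/61.1 = 0.376432, so τ_n = 0.391746.
Rearranging for μ₀: μ₀ = (μ_n·τ_n − τ_data·x̄)/τ₀ = (-11.5739·0.391746 − 0.376432·-12.0) / 0.015314 = -0.016845/0.015314 ≈ -1.1.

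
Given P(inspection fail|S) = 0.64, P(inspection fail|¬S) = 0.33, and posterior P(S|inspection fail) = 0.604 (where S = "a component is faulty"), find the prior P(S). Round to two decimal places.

P(S) = 0.44

Bayes' rule in odds form gives O(S|E) = O(S)·[P(E|S)/P(E|¬S)], hence O(S) = O(S|E)/LR.
Posterior odds = 0.604/(1−0.604) = 1.5253. LR = 0.64/0.33 = 1.9394.
Prior odds = 1.5253/1.9394 = 0.7865, so P(S) = 0.7865/(1+0.7865) ≈ 0.44.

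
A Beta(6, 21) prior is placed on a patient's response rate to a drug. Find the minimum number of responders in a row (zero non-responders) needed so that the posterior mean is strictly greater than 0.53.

After k responders and 0 non-responders the posterior is Beta(6+k, 21), with mean (6+k)/(6+21+k).
Set (6+k)/(27+k) > 0.53 and solve: k > (0.53·27 − 6)/(1 − 0.53) = 17.681.
The smallest integer exceeding 17.681 is 18, and checking k=18: (24)/(45) = 0.5333 > 0.53.

k = 18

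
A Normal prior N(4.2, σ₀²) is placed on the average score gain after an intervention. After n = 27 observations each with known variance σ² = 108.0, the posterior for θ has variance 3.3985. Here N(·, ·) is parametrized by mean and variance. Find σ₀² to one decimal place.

σ₀² = 22.6

For the Normal–Normal model with known σ², precisions add: τ_n = τ₀ + n/σ².
So 1/σ₀² = 1/3.3985 − 27/108.0 = 0.294247 − 0.250000 = 0.044247.
Hence σ₀² = 1/0.044247 ≈ 22.6.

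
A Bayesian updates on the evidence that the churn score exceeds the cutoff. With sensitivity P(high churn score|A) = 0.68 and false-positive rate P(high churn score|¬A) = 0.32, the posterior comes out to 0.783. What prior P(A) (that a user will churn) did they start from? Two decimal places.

P(A) = 0.63

In odds form, posterior odds = prior odds × likelihood ratio, so prior odds = posterior odds ÷ LR.
Posterior odds = 0.783/(1−0.783) = 3.6083. LR = 0.68/0.32 = 2.1250.
Prior odds = 3.6083/2.1250 = 1.6980, so P(A) = 1.6980/(1+1.6980) ≈ 0.63.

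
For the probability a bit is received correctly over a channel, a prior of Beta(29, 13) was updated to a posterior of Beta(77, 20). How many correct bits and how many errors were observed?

Beta is conjugate to the binomial likelihood: posterior = Beta(α+s, β+f).
So s = 77 − 29 = 48 and f = 20 − 13 = 7.

48 correct bits and 7 errors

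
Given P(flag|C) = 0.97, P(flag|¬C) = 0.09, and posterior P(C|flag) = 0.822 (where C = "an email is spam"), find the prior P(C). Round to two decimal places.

Bayes' rule in odds form gives O(C|E) = O(C)·[P(E|C)/P(E|¬C)], hence O(C) = O(C|E)/LR.
Posterior odds = 0.822/(1−0.822) = 4.6180. LR = 0.97/0.09 = 10.7778.
Prior odds = 4.6180/10.7778 = 0.4285, so P(C) = 0.4285/(1+0.4285) ≈ 0.30.

P(C) = 0.30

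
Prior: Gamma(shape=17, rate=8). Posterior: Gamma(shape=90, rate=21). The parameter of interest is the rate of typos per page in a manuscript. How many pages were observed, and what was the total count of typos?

n = 13 pages with total 73 typos

Gamma–Poisson conjugacy: posterior shape = α + Σxᵢ, posterior rate = β + n.
Matching: Σxᵢ = 90 − 17 = 73 and n = 21 − 8 = 13.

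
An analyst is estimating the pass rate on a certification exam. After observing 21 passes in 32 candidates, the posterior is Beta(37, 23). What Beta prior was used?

Under Beta–binomial conjugacy the posterior parameters are (a+s, b+f).
Subtract the data counts: 37−21=16, 23−11=12.

Beta(16, 12)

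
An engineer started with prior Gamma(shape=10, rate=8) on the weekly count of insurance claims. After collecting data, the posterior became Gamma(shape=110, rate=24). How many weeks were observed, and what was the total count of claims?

n = 16 weeks with total 100 claims

Gamma–Poisson conjugacy: posterior shape = α + Σxᵢ, posterior rate = β + n.
Matching: Σxᵢ = 110 − 10 = 100 and n = 24 − 8 = 16.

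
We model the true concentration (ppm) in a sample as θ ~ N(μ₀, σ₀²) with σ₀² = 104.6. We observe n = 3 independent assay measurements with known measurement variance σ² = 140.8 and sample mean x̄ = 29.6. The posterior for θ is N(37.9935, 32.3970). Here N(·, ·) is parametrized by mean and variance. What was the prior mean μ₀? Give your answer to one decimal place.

μ₀ = 56.7

With known observation variance, the Normal–Normal posterior has precision τ_n = τ₀ + n/σ² and mean μ_n = (τ₀μ₀ + (n/σ²)x̄)/τ_n.
Here τ₀ = 1/104.6 = 0.009560 and τ_data = 3/140.8 = 0.021307, so τ_n = 0.030867.
Rearranging for μ₀: μ₀ = (μ_n·τ_n − τ_data·x̄)/τ₀ = (37.9935·0.030867 − 0.021307·29.6) / 0.009560 = 0.542058/0.009560 ≈ 56.7.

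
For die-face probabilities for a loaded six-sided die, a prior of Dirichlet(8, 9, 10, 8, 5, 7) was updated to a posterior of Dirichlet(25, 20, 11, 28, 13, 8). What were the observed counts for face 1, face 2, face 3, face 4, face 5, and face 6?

counts (17, 11, 1, 20, 8, 1)

For a Dirichlet(α) prior with multinomial counts c, the posterior is Dirichlet(α + c) componentwise.
Counts are posterior − prior componentwise: 25−8=17, 20−9=11, 11−10=1, 28−8=20, 13−5=8, 8−7=1.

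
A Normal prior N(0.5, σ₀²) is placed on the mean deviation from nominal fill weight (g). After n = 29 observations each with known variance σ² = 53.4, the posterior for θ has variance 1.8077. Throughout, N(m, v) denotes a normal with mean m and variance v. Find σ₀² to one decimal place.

For the Normal–Normal model with known σ², precisions add: τ_n = τ₀ + n/σ².
So 1/σ₀² = 1/1.8077 − 29/53.4 = 0.553189 − 0.543071 = 0.010118.
Hence σ₀² = 1/0.010118 ≈ 98.8.

σ₀² = 98.8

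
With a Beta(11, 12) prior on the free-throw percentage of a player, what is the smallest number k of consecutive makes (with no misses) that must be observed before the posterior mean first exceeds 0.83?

After k makes and 0 misses the posterior is Beta(11+k, 12), with mean (11+k)/(11+12+k).
Set (11+k)/(23+k) > 0.83 and solve: k > (0.83·23 − 11)/(1 − 0.83) = 47.588.
The smallest integer exceeding 47.588 is 48.

k = 48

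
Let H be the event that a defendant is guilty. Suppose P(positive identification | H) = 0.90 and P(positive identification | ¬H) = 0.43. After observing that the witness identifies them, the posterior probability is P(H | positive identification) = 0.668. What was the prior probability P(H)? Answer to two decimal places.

P(H) = 0.49

In odds form, posterior odds = prior odds × likelihood ratio, so prior odds = posterior odds ÷ LR.
Posterior odds = 0.668/(1−0.668) = 2.0120. LR = 0.90/0.43 = 2.0930.
Prior odds = 2.0120/2.0930 = 0.9613, so P(H) = 0.9613/(1+0.9613) ≈ 0.49.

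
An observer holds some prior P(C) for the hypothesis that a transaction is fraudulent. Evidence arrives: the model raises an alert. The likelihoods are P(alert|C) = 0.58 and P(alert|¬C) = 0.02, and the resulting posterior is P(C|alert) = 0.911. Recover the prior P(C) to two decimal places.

P(C) = 0.26

In odds form, posterior odds = prior odds × likelihood ratio, so prior odds = posterior odds ÷ LR.
Posterior odds = 0.911/(1−0.911) = 10.2360. LR = 0.58/0.02 = 29.0000.
Prior odds = 10.2360/29.0000 = 0.3530, so P(C) = 0.3530/(1+0.3530) ≈ 0.26.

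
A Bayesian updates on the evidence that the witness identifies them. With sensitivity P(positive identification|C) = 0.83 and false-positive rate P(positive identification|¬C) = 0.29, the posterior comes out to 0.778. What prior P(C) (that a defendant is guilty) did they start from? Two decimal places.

Bayes' rule in odds form gives O(C|E) = O(C)·[P(E|C)/P(E|¬C)], hence O(C) = O(C|E)/LR.
Posterior odds = 0.778/(1−0.778) = 3.5045. LR = 0.83/0.29 = 2.8621.
Prior odds = 3.5045/2.8621 = 1.2245, so P(C) = 1.2245/(1+1.2245) ≈ 0.55.

P(C) = 0.55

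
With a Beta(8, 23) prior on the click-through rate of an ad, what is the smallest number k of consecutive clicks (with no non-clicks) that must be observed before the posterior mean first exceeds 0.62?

After k clicks and 0 non-clicks the posterior is Beta(8+k, 23), with mean (8+k)/(8+23+k).
Set (8+k)/(31+k) > 0.62 and solve: k > (0.62·31 − 8)/(1 − 0.62) = 29.526.
The smallest integer exceeding 29.526 is 30.

k = 30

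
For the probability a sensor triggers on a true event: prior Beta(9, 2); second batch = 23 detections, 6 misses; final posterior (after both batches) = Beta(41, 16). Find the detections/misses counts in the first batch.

9 detections and 8 misses

Because Beta–binomial updating is additive in the counts, the combined data contributed (α_post−α_prior, β_post−β_prior) successes and failures.
Total across both batches: 41−9=32 detections, 16−2=14 misses.
Subtract the second batch: 32−23=9 detections and 14−6=8 misses.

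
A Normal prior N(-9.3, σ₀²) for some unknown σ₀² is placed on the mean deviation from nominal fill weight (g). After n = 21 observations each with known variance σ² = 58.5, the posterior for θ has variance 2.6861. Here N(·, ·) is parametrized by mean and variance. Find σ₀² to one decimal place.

For the Normal–Normal model with known σ², precisions add: τ_n = τ₀ + n/σ².
So 1/σ₀² = 1/2.6861 − 21/58.5 = 0.372287 − 0.358974 = 0.013313.
Hence σ₀² = 1/0.013313 ≈ 75.1.

σ₀² = 75.1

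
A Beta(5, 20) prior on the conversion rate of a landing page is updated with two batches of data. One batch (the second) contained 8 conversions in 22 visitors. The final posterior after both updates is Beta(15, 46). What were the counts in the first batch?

Sequential conjugate updates are equivalent to a single update on the pooled data, so total successes = posterior α − prior α and total failures = posterior β − prior β.
Total across both batches: 15−5=10 conversions, 46−20=26 bounces.
Subtract the second batch: 10−8=2 conversions and 26−14=12 bounces.

2 conversions and 12 bounces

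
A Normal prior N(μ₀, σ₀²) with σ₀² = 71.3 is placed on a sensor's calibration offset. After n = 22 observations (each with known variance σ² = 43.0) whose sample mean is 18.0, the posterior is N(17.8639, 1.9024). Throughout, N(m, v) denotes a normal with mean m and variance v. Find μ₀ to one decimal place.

μ₀ = 12.9

The posterior mean is a precision-weighted average: μ_n = (τ₀μ₀ + τ_data·x̄)/(τ₀+τ_data), with τ₀=1/σ₀² and τ_data=n/σ².
Here τ₀ = 1/71.3 = 0.014025 and τ_data = 22/43.0 = 0.511628, so τ_n = 0.525653.
Rearranging for μ₀: μ₀ = (μ_n·τ_n − τ_data·x̄)/τ₀ = (17.8639·0.525653 − 0.511628·18.0) / 0.014025 = 0.180909/0.014025 ≈ 12.9.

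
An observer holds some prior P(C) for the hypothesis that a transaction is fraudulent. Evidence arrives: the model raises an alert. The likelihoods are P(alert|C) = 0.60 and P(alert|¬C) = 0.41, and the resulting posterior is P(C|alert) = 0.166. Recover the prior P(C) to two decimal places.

In odds form, posterior odds = prior odds × likelihood ratio, so prior odds = posterior odds ÷ LR.
Posterior odds = 0.166/(1−0.166) = 0.1990. LR = 0.60/0.41 = 1.4634.
Prior odds = 0.1990/1.4634 = 0.1360, so P(C) = 0.1360/(1+0.1360) ≈ 0.12.

P(C) = 0.12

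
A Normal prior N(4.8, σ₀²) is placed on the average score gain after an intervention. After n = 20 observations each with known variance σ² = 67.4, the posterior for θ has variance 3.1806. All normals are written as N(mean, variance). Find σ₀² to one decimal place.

σ₀² = 56.6

For the Normal–Normal model with known σ², precisions add: τ_n = τ₀ + n/σ².
So 1/σ₀² = 1/3.1806 − 20/67.4 = 0.314406 − 0.296736 = 0.017670.
Hence σ₀² = 1/0.017670 ≈ 56.6.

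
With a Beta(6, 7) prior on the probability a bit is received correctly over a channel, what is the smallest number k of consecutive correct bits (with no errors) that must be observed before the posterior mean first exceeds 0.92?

k = 75

After k correct bits and 0 errors the posterior is Beta(6+k, 7), with mean (6+k)/(6+7+k).
Set (6+k)/(13+k) > 0.92 and solve: k > (0.92·13 − 6)/(1 − 0.92) = 74.500.
The smallest integer exceeding 74.500 is 75.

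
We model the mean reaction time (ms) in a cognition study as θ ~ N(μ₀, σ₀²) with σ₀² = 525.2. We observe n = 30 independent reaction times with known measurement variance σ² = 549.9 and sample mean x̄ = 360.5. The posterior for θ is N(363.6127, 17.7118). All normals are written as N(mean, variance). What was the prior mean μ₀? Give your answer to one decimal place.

With known observation variance, the Normal–Normal posterior has precision τ_n = τ₀ + n/σ² and mean μ_n = (τ₀μ₀ + (n/σ²)x̄)/τ_n.
Here τ₀ = 1/525.2 = 0.001904 and τ_data = 30/549.9 = 0.054555, so τ_n = 0.056459.
Rearranging for μ₀: μ₀ = (μ_n·τ_n − τ_data·x̄)/τ₀ = (363.6127·0.056459 − 0.054555·360.5) / 0.001904 = 0.862132/0.001904 ≈ 452.8.

μ₀ = 452.8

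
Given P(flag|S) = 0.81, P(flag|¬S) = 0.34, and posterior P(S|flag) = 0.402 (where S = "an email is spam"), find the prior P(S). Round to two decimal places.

P(S) = 0.22

Bayes' rule in odds form gives O(S|E) = O(S)·[P(E|S)/P(E|¬S)], hence O(S) = O(S|E)/LR.
Posterior odds = 0.402/(1−0.402) = 0.6722. LR = 0.81/0.34 = 2.3824.
Prior odds = 0.6722/2.3824 = 0.2822, so P(S) = 0.2822/(1+0.2822) ≈ 0.22.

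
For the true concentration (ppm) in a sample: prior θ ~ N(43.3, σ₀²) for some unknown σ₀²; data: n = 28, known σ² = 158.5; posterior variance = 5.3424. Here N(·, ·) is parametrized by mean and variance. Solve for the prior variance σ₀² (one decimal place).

σ₀² = 95.0

Posterior precision equals prior precision plus data precision: 1/σ_n² = 1/σ₀² + n/σ².
So 1/σ₀² = 1/5.3424 − 28/158.5 = 0.187182 − 0.176656 = 0.010526.
Hence σ₀² = 1/0.010526 ≈ 95.0.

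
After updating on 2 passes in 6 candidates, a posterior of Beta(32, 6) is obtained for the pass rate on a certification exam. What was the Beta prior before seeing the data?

Beta is conjugate to the binomial likelihood: posterior = Beta(a+s, b+f).
So a = 32 − 2 = 30 and b = 6 − 4 = 2.

Beta(30, 2)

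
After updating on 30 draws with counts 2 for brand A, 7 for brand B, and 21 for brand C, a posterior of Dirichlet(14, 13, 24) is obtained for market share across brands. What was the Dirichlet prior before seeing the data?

For a Dirichlet(α) prior with multinomial counts c, the posterior is Dirichlet(α + c) componentwise.
Subtract each count from the matching posterior parameter: 14−2=12, 13−7=6, 24−21=3.

Dirichlet(12, 6, 3)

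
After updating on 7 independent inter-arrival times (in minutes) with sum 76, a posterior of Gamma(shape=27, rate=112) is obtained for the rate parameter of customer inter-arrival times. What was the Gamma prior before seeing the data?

Gamma(shape=20, rate=36)

Gamma–exponential conjugacy: posterior shape = α + n, posterior rate = β + Σtᵢ.
So α = 27 − 7 = 20 and β = 112 − 76 = 36.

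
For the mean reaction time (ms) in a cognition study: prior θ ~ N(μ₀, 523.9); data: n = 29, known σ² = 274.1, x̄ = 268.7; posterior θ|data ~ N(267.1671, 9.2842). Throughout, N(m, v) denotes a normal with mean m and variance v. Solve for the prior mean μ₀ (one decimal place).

With known observation variance, the Normal–Normal posterior has precision τ_n = τ₀ + n/σ² and mean μ_n = (τ₀μ₀ + (n/σ²)x̄)/τ_n.
Here τ₀ = 1/523.9 = 0.001909 and τ_data = 29/274.1 = 0.105801, so τ_n = 0.107710.
Rearranging for μ₀: μ₀ = (μ_n·τ_n − τ_data·x̄)/τ₀ = (267.1671·0.107710 − 0.105801·268.7) / 0.001909 = 0.347840/0.001909 ≈ 182.2.

μ₀ = 182.2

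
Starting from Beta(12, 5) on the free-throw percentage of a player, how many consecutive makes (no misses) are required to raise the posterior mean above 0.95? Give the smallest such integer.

After k makes and 0 misses the posterior is Beta(12+k, 5), with mean (12+k)/(12+5+k).
Set (12+k)/(17+k) > 0.95 and solve: k > (0.95·17 − 12)/(1 − 0.95) = 83.000.
The smallest integer exceeding 83.000 is 84.

k = 84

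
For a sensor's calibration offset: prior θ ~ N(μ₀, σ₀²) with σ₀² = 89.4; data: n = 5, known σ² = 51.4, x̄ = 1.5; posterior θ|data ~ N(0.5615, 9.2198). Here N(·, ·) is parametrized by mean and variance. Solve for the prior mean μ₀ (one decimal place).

The posterior mean is a precision-weighted average: μ_n = (τ₀μ₀ + τ_data·x̄)/(τ₀+τ_data), with τ₀=1/σ₀² and τ_data=n/σ².
Here τ₀ = 1/89.4 = 0.011186 and τ_data = 5/51.4 = 0.097276, so τ_n = 0.108462.
Rearranging for μ₀: μ₀ = (μ_n·τ_n − τ_data·x̄)/τ₀ = (0.5615·0.108462 − 0.097276·1.5) / 0.011186 = -0.085013/0.011186 ≈ -7.6.

μ₀ = -7.6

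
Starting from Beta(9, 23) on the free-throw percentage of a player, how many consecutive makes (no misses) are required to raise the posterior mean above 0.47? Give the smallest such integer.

k = 12

After k makes and 0 misses the posterior is Beta(9+k, 23), with mean (9+k)/(9+23+k).
Set (9+k)/(32+k) > 0.47 and solve: k > (0.47·32 − 9)/(1 − 0.47) = 11.396.
The smallest integer exceeding 11.396 is 12.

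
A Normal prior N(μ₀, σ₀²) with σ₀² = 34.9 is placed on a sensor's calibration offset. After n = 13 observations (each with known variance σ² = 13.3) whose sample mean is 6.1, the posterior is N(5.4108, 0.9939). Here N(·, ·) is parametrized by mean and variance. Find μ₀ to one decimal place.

The posterior mean is a precision-weighted average: μ_n = (τ₀μ₀ + τ_data·x̄)/(τ₀+τ_data), with τ₀=1/σ₀² and τ_data=n/σ².
Here τ₀ = 1/34.9 = 0.028653 and τ_data = 13/13.3 = 0.977444, so τ_n = 1.006097.
Rearranging for μ₀: μ₀ = (μ_n·τ_n − τ_data·x̄)/τ₀ = (5.4108·1.006097 − 0.977444·6.1) / 0.028653 = -0.518619/0.028653 ≈ -18.1.

μ₀ = -18.1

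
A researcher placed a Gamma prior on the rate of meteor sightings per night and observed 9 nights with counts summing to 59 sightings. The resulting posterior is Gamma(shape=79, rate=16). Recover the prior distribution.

Gamma(shape=20, rate=7)

A Gamma(α, β) prior (rate parametrization) on a Poisson rate with n observations summing to S gives posterior Gamma(α+S, β+n).
So α = 79 − 59 = 20 and β = 16 − 9 = 7.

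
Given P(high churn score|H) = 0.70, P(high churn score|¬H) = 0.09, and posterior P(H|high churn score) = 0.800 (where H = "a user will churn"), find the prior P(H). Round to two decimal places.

P(H) = 0.34

Bayes' rule in odds form gives O(H|E) = O(H)·[P(E|H)/P(E|¬H)], hence O(H) = O(H|E)/LR.
Posterior odds = 0.800/(1−0.800) = 4.0000. LR = 0.70/0.09 = 7.7778.
Prior odds = 4.0000/7.7778 = 0.5143, so P(H) = 0.5143/(1+0.5143) ≈ 0.34.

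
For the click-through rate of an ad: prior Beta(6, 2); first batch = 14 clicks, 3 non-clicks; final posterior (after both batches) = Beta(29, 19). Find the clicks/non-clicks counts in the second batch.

Sequential conjugate updates are equivalent to a single update on the pooled data, so total successes = posterior α − prior α and total failures = posterior β − prior β.
Total across both batches: 29−6=23 clicks, 19−2=17 non-clicks.
Subtract the first batch: 23−14=9 clicks and 17−3=14 non-clicks.

9 clicks and 14 non-clicks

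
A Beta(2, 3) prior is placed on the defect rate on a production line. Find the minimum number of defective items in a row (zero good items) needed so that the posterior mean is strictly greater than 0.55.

k = 2

After k defective items and 0 good items the posterior is Beta(2+k, 3), with mean (2+k)/(2+3+k).
Set (2+k)/(5+k) > 0.55 and solve: k > (0.55·5 − 2)/(1 − 0.55) = 1.667.
The smallest integer exceeding 1.667 is 2.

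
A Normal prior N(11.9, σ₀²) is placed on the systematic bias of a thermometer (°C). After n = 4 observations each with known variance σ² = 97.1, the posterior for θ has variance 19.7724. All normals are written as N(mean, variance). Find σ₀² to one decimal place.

σ₀² = 106.6

Posterior precision equals prior precision plus data precision: 1/σ_n² = 1/σ₀² + n/σ².
So 1/σ₀² = 1/19.7724 − 4/97.1 = 0.050576 − 0.041195 = 0.009381.
Hence σ₀² = 1/0.009381 ≈ 106.6.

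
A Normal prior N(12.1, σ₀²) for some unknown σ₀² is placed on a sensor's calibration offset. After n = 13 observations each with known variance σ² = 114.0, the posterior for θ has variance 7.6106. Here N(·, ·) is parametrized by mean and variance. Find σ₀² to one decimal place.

Posterior precision equals prior precision plus data precision: 1/σ_n² = 1/σ₀² + n/σ².
So 1/σ₀² = 1/7.6106 − 13/114.0 = 0.131396 − 0.114035 = 0.017361.
Hence σ₀² = 1/0.017361 ≈ 57.6.

σ₀² = 57.6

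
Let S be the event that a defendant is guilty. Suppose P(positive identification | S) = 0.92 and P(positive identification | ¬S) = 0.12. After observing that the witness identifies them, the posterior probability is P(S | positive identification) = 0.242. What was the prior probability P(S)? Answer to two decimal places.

In odds form, posterior odds = prior odds × likelihood ratio, so prior odds = posterior odds ÷ LR.
Posterior odds = 0.242/(1−0.242) = 0.3193. LR = 0.92/0.12 = 7.6667.
Prior odds = 0.3193/7.6667 = 0.0416, so P(S) = 0.0416/(1+0.0416) ≈ 0.04.

P(S) = 0.04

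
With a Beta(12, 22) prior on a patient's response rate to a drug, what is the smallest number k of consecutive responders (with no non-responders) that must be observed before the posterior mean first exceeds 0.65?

k = 29

After k responders and 0 non-responders the posterior is Beta(12+k, 22), with mean (12+k)/(12+22+k).
Set (12+k)/(34+k) > 0.65 and solve: k > (0.65·34 − 12)/(1 − 0.65) = 28.857.
The smallest integer exceeding 28.857 is 29, and checking k=29: (41)/(63) = 0.6508 > 0.65.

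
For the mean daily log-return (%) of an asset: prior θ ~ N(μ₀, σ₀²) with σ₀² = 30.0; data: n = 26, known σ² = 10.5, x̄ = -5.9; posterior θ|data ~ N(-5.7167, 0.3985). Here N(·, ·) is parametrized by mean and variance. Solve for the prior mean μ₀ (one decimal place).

With known observation variance, the Normal–Normal posterior has precision τ_n = τ₀ + n/σ² and mean μ_n = (τ₀μ₀ + (n/σ²)x̄)/τ_n.
Here τ₀ = 1/30.0 = 0.033333 and τ_data = 26/10.5 = 2.476190, so τ_n = 2.509523.
Rearranging for μ₀: μ₀ = (μ_n·τ_n − τ_data·x̄)/τ₀ = (-5.7167·2.509523 − 2.476190·-5.9) / 0.033333 = 0.263331/0.033333 ≈ 7.9.

μ₀ = 7.9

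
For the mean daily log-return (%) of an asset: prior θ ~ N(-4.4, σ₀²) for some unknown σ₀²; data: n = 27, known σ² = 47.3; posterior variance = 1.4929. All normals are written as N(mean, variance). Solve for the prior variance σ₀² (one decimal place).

For the Normal–Normal model with known σ², precisions add: τ_n = τ₀ + n/σ².
So 1/σ₀² = 1/1.4929 − 27/47.3 = 0.669837 − 0.570825 = 0.099012.
Hence σ₀² = 1/0.099012 ≈ 10.1.

σ₀² = 10.1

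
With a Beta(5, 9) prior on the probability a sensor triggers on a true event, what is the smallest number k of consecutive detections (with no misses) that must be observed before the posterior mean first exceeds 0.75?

k = 23

After k detections and 0 misses the posterior is Beta(5+k, 9), with mean (5+k)/(5+9+k).
Set (5+k)/(14+k) > 0.75 and solve: k > (0.75·14 − 5)/(1 − 0.75) = 22.000.
The smallest integer exceeding 22.000 is 23.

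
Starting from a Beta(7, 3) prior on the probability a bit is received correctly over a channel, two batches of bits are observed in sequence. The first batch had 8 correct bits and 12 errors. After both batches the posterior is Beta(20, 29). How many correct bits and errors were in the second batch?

Sequential conjugate updates are equivalent to a single update on the pooled data, so total successes = posterior α − prior α and total failures = posterior β − prior β.
Total across both batches: 20−7=13 correct bits, 29−3=26 errors.
Subtract the first batch: 13−8=5 correct bits and 26−12=14 errors.

5 correct bits and 14 errors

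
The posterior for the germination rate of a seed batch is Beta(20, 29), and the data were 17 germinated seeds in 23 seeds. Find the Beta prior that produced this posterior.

Beta is conjugate to the binomial likelihood: posterior = Beta(a+s, b+f).
So a = 20 − 17 = 3 and b = 29 − 6 = 23.

Beta(3, 23)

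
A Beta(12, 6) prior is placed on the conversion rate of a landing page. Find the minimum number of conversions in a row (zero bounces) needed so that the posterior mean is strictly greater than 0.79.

After k conversions and 0 bounces the posterior is Beta(12+k, 6), with mean (12+k)/(12+6+k).
Set (12+k)/(18+k) > 0.79 and solve: k > (0.79·18 − 12)/(1 − 0.79) = 10.571.
The smallest integer exceeding 10.571 is 11.

k = 11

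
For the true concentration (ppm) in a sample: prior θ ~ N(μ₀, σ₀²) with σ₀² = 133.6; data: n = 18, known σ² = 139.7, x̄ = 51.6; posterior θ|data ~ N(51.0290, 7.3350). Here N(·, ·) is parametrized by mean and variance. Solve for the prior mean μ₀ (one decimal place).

μ₀ = 41.2

With known observation variance, the Normal–Normal posterior has precision τ_n = τ₀ + n/σ² and mean μ_n = (τ₀μ₀ + (n/σ²)x̄)/τ_n.
Here τ₀ = 1/133.6 = 0.007485 and τ_data = 18/139.7 = 0.128848, so τ_n = 0.136333.
Rearranging for μ₀: μ₀ = (μ_n·τ_n − τ_data·x̄)/τ₀ = (51.0290·0.136333 − 0.128848·51.6) / 0.007485 = 0.308380/0.007485 ≈ 41.2.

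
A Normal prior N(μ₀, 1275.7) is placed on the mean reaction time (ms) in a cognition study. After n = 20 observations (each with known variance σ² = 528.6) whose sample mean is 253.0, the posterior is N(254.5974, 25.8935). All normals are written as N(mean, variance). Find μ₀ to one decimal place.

μ₀ = 331.7

The posterior mean is a precision-weighted average: μ_n = (τ₀μ₀ + τ_data·x̄)/(τ₀+τ_data), with τ₀=1/σ₀² and τ_data=n/σ².
Here τ₀ = 1/1275.7 = 0.000784 and τ_data = 20/528.6 = 0.037836, so τ_n = 0.038620.
Rearranging for μ₀: μ₀ = (μ_n·τ_n − τ_data·x̄)/τ₀ = (254.5974·0.038620 − 0.037836·253.0) / 0.000784 = 0.260044/0.000784 ≈ 331.7.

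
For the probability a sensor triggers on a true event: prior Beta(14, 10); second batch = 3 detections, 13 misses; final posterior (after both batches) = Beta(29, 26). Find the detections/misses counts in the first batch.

Sequential conjugate updates are equivalent to a single update on the pooled data, so total successes = posterior α − prior α and total failures = posterior β − prior β.
Total across both batches: 29−14=15 detections, 26−10=16 misses.
Subtract the second batch: 15−3=12 detections and 16−13=3 misses.

12 detections and 3 misses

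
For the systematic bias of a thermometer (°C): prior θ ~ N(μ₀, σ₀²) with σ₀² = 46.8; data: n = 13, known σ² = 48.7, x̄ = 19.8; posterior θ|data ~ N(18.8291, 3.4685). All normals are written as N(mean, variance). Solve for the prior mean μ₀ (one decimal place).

μ₀ = 6.7

The posterior mean is a precision-weighted average: μ_n = (τ₀μ₀ + τ_data·x̄)/(τ₀+τ_data), with τ₀=1/σ₀² and τ_data=n/σ².
Here τ₀ = 1/46.8 = 0.021368 and τ_data = 13/48.7 = 0.266940, so τ_n = 0.288308.
Rearranging for μ₀: μ₀ = (μ_n·τ_n − τ_data·x̄)/τ₀ = (18.8291·0.288308 − 0.266940·19.8) / 0.021368 = 0.143168/0.021368 ≈ 6.7.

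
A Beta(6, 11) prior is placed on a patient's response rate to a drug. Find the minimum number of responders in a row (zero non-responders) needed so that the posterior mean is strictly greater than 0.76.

After k responders and 0 non-responders the posterior is Beta(6+k, 11), with mean (6+k)/(6+11+k).
Set (6+k)/(17+k) > 0.76 and solve: k > (0.76·17 − 6)/(1 − 0.76) = 28.833.
The smallest integer exceeding 28.833 is 29.

k = 29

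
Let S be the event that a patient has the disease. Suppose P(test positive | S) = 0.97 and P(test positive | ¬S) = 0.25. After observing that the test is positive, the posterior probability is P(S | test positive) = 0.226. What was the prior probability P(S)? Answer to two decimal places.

Bayes' rule in odds form gives O(S|E) = O(S)·[P(E|S)/P(E|¬S)], hence O(S) = O(S|E)/LR.
Posterior odds = 0.226/(1−0.226) = 0.2920. LR = 0.97/0.25 = 3.8800.
Prior odds = 0.2920/3.8800 = 0.0753, so P(S) = 0.0753/(1+0.0753) ≈ 0.07.

P(S) = 0.07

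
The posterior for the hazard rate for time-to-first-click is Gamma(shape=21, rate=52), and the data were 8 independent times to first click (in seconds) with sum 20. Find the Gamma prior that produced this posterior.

For an exponential likelihood with a Gamma(α, β) prior on the rate, n observations with total T give posterior Gamma(α+n, β+T).
So α = 21 − 8 = 13 and β = 52 − 20 = 32.

Gamma(shape=13, rate=32)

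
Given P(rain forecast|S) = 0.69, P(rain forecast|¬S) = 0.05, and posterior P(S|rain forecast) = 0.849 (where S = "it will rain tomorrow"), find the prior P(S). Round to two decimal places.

Bayes' rule in odds form gives O(S|E) = O(S)·[P(E|S)/P(E|¬S)], hence O(S) = O(S|E)/LR.
Posterior odds = 0.849/(1−0.849) = 5.6225. LR = 0.69/0.05 = 13.8000.
Prior odds = 5.6225/13.8000 = 0.4074, so P(S) = 0.4074/(1+0.4074) ≈ 0.29.

P(S) = 0.29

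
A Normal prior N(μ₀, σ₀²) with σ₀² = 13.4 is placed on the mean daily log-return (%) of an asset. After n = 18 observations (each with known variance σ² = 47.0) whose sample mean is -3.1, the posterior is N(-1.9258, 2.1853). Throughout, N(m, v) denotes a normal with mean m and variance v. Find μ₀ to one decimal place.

μ₀ = 4.1

With known observation variance, the Normal–Normal posterior has precision τ_n = τ₀ + n/σ² and mean μ_n = (τ₀μ₀ + (n/σ²)x̄)/τ_n.
Here τ₀ = 1/13.4 = 0.074627 and τ_data = 18/47.0 = 0.382979, so τ_n = 0.457606.
Rearranging for μ₀: μ₀ = (μ_n·τ_n − τ_data·x̄)/τ₀ = (-1.9258·0.457606 − 0.382979·-3.1) / 0.074627 = 0.305977/0.074627 ≈ 4.1.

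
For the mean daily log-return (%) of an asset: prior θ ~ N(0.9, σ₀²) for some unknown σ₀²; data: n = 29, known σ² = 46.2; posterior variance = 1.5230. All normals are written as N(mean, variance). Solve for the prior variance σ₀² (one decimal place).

For the Normal–Normal model with known σ², precisions add: τ_n = τ₀ + n/σ².
So 1/σ₀² = 1/1.5230 − 29/46.2 = 0.656599 − 0.627706 = 0.028893.
Hence σ₀² = 1/0.028893 ≈ 34.6.

σ₀² = 34.6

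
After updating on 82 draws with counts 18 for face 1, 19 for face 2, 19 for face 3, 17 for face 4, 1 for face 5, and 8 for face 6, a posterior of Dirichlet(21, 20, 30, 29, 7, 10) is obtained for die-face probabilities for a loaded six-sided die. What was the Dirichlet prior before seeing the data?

For a Dirichlet(α) prior with multinomial counts c, the posterior is Dirichlet(α + c) componentwise.
Subtract each count from the matching posterior parameter: 21−18=3, 20−19=1, 30−19=11, 29−17=12, 7−1=6, 10−8=2.

Dirichlet(3, 1, 11, 12, 6, 2)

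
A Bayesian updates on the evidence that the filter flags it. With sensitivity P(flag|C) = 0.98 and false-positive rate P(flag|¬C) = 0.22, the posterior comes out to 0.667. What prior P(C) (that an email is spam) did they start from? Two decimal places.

In odds form, posterior odds = prior odds × likelihood ratio, so prior odds = posterior odds ÷ LR.
Posterior odds = 0.667/(1−0.667) = 2.0030. LR = 0.98/0.22 = 4.4545.
Prior odds = 2.0030/4.4545 = 0.4497, so P(C) = 0.4497/(1+0.4497) ≈ 0.31.

P(C) = 0.31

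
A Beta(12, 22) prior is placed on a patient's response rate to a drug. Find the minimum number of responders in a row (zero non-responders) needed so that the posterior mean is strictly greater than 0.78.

After k responders and 0 non-responders the posterior is Beta(12+k, 22), with mean (12+k)/(12+22+k).
Set (12+k)/(34+k) > 0.78 and solve: k > (0.78·34 − 12)/(1 − 0.78) = 66.000.
The smallest integer exceeding 66.000 is 67.

k = 67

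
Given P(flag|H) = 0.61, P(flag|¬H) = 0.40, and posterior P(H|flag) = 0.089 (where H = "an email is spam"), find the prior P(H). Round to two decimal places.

In odds form, posterior odds = prior odds × likelihood ratio, so prior odds = posterior odds ÷ LR.
Posterior odds = 0.089/(1−0.089) = 0.0977. LR = 0.61/0.40 = 1.5250.
Prior odds = 0.0977/1.5250 = 0.0641, so P(H) = 0.0641/(1+0.0641) ≈ 0.06.

P(H) = 0.06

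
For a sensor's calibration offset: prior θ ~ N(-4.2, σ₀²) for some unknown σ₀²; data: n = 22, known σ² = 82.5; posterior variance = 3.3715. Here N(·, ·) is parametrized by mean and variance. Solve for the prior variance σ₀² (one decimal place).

For the Normal–Normal model with known σ², precisions add: τ_n = τ₀ + n/σ².
So 1/σ₀² = 1/3.3715 − 22/82.5 = 0.296604 − 0.266667 = 0.029937.
Hence σ₀² = 1/0.029937 ≈ 33.4.

σ₀² = 33.4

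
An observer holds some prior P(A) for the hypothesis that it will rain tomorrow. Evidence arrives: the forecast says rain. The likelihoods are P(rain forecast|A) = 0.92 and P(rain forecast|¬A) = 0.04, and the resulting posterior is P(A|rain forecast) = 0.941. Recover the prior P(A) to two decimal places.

Bayes' rule in odds form gives O(A|E) = O(A)·[P(E|A)/P(E|¬A)], hence O(A) = O(A|E)/LR.
Posterior odds = 0.941/(1−0.941) = 15.9492. LR = 0.92/0.04 = 23.0000.
Prior odds = 15.9492/23.0000 = 0.6934, so P(A) = 0.6934/(1+0.6934) ≈ 0.41.

P(A) = 0.41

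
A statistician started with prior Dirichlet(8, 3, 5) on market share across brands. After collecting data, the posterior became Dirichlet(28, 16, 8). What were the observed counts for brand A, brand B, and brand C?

counts (20, 13, 3)

For a Dirichlet(α) prior with multinomial counts c, the posterior is Dirichlet(α + c) componentwise.
Counts are posterior − prior componentwise: 28−8=20, 16−3=13, 8−5=3.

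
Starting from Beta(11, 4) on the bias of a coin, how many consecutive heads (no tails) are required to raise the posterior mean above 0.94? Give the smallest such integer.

k = 52

After k heads and 0 tails the posterior is Beta(11+k, 4), with mean (11+k)/(11+4+k).
Set (11+k)/(15+k) > 0.94 and solve: k > (0.94·15 − 11)/(1 − 0.94) = 51.667.
The smallest integer exceeding 51.667 is 52, and checking k=52: (63)/(67) = 0.9403 > 0.94.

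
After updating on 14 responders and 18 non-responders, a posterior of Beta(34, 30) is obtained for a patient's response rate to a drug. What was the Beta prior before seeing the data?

A Beta(a, b) prior with s successes and f failures in binomial data gives a Beta(a+s, b+f) posterior.
Subtract the data counts: 34−14=20, 30−18=12.

Beta(20, 12)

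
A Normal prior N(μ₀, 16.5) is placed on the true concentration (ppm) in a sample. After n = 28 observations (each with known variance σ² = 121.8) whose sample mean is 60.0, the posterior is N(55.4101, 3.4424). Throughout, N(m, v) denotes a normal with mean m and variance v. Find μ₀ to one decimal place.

With known observation variance, the Normal–Normal posterior has precision τ_n = τ₀ + n/σ² and mean μ_n = (τ₀μ₀ + (n/σ²)x̄)/τ_n.
Here τ₀ = 1/16.5 = 0.060606 and τ_data = 28/121.8 = 0.229885, so τ_n = 0.290491.
Rearranging for μ₀: μ₀ = (μ_n·τ_n − τ_data·x̄)/τ₀ = (55.4101·0.290491 − 0.229885·60.0) / 0.060606 = 2.303035/0.060606 ≈ 38.0.

μ₀ = 38.0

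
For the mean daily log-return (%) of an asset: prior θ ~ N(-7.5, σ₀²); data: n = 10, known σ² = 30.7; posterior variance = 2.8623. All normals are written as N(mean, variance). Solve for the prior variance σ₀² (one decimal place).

σ₀² = 42.3

Posterior precision equals prior precision plus data precision: 1/σ_n² = 1/σ₀² + n/σ².
So 1/σ₀² = 1/2.8623 − 10/30.7 = 0.349369 − 0.325733 = 0.023636.
Hence σ₀² = 1/0.023636 ≈ 42.3.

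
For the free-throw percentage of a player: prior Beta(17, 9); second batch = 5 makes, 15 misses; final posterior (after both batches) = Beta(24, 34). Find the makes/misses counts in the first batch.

Sequential conjugate updates are equivalent to a single update on the pooled data, so total successes = posterior α − prior α and total failures = posterior β − prior β.
Total across both batches: 24−17=7 makes, 34−9=25 misses.
Subtract the second batch: 7−5=2 makes and 25−15=10 misses.

2 makes and 10 misses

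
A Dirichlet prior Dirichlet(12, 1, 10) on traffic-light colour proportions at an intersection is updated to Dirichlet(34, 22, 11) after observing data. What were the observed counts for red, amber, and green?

For a Dirichlet(α) prior with multinomial counts c, the posterior is Dirichlet(α + c) componentwise.
Counts are posterior − prior componentwise: 34−12=22, 22−1=21, 11−10=1.

counts (22, 21, 1)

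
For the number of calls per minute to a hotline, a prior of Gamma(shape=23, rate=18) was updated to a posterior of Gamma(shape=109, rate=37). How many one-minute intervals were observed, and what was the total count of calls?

n = 19 one-minute intervals with total 86 calls

Gamma–Poisson conjugacy: posterior shape = α + Σxᵢ, posterior rate = β + n.
Matching: Σxᵢ = 109 − 23 = 86 and n = 37 − 18 = 19.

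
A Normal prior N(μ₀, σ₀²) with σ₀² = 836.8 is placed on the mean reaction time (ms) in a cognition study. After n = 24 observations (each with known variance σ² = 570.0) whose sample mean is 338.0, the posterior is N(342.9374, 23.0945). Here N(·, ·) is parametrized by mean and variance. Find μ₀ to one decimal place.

The posterior mean is a precision-weighted average: μ_n = (τ₀μ₀ + τ_data·x̄)/(τ₀+τ_data), with τ₀=1/σ₀² and τ_data=n/σ².
Here τ₀ = 1/836.8 = 0.001195 and τ_data = 24/570.0 = 0.042105, so τ_n = 0.043300.
Rearranging for μ₀: μ₀ = (μ_n·τ_n − τ_data·x̄)/τ₀ = (342.9374·0.043300 − 0.042105·338.0) / 0.001195 = 0.617699/0.001195 ≈ 516.9.

μ₀ = 516.9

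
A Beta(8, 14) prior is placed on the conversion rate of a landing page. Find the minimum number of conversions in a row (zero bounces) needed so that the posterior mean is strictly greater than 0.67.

k = 21

After k conversions and 0 bounces the posterior is Beta(8+k, 14), with mean (8+k)/(8+14+k).
Set (8+k)/(22+k) > 0.67 and solve: k > (0.67·22 − 8)/(1 − 0.67) = 20.424.
The smallest integer exceeding 20.424 is 21.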